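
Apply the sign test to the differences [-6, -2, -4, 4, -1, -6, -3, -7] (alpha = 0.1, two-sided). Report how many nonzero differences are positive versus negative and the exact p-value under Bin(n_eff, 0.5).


Step 1: Discard zero differences. Original n = 8; n_eff = number of nonzero differences = 8.
Nonzero differences (with sign): -6, -2, -4, +4, -1, -6, -3, -7
Step 2: Count signs: positive = 1, negative = 7.
Step 3: Under H0: P(positive) = 0.5, so the number of positives S ~ Bin(8, 0.5).
Step 4: Two-sided exact p-value = sum of Bin(8,0.5) probabilities at or below the observed probability = 0.070312.
Step 5: alpha = 0.1. reject H0.

n_eff = 8, pos = 1, neg = 7, p = 0.070312, reject H0.


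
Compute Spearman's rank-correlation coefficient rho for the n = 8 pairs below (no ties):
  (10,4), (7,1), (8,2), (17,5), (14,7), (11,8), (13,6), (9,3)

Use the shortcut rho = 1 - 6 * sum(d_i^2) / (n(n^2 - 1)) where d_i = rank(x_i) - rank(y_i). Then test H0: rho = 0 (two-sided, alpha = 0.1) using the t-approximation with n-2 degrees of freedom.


Step 1: Rank x and y separately (midranks; no ties here).
rank(x): 10->4, 7->1, 8->2, 17->8, 14->7, 11->5, 13->6, 9->3
rank(y): 4->4, 1->1, 2->2, 5->5, 7->7, 8->8, 6->6, 3->3
Step 2: d_i = R_x(i) - R_y(i); compute d_i^2.
  (4-4)^2=0, (1-1)^2=0, (2-2)^2=0, (8-5)^2=9, (7-7)^2=0, (5-8)^2=9, (6-6)^2=0, (3-3)^2=0
sum(d^2) = 18.
Step 3: rho = 1 - 6*18 / (8*(8^2 - 1)) = 1 - 108/504 = 0.785714.
Step 4: Under H0, t = rho * sqrt((n-2)/(1-rho^2)) = 3.1113 ~ t(6).
Step 5: Two-sided p-value from the t-distribution with 6 df = 0.020815.
Step 6: alpha = 0.1. reject H0.

rho = 0.7857, p = 0.020815, reject H0 at alpha = 0.1.


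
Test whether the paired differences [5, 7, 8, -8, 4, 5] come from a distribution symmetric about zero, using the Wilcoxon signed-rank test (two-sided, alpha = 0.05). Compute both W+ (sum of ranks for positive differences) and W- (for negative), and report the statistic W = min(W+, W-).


Step 1: Drop any zero differences (none here) and take |d_i|.
|d| = [5, 7, 8, 8, 4, 5]
Step 2: Midrank |d_i| (ties get averaged ranks).
ranks: |5|->2.5, |7|->4, |8|->5.5, |8|->5.5, |4|->1, |5|->2.5
Step 3: Attach original signs; sum ranks with positive sign and with negative sign.
W+ = 2.5 + 4 + 5.5 + 1 + 2.5 = 15.5
W- = 5.5 = 5.5
(Check: W+ + W- = 21 should equal n(n+1)/2 = 21.)
Step 4: Test statistic W = min(W+, W-) = 5.5.
Step 5: Ties in |d|, so use the tie-corrected normal approximation.
        E[W] = n(n+1)/4 = 6*7/4 = 10.5.
        Tie groups: |d|=5 (t=2), |d|=8 (t=2); sum(t^3 - t) = 12.
        Var[W] = n(n+1)(2n+1)/24 - sum(t^3-t)/48 = 546/24 - 12/48 = 22.5.
        z = (W - E[W]) / sqrt(Var[W]) = (5.5 - 10.5) / 4.7434 = -1.0541.
        Two-sided p = 2*Phi(z) = 0.291841.
Step 6: alpha = 0.05. fail to reject H0.

W+ = 15.5, W- = 5.5, W = min = 5.5, p = 0.291841, fail to reject H0.


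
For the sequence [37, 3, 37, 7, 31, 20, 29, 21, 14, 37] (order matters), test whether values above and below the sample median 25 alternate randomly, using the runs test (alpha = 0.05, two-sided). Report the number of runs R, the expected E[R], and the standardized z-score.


Step 1: Compute median = 25; label A = above, B = below.
Labels in order: ABABABABBA  (n_A = 5, n_B = 5)
Step 2: Count runs R = 9.
Step 3: Under H0 (random ordering), E[R] = 2*n_A*n_B/(n_A+n_B) + 1 = 2*5*5/10 + 1 = 6.0000.
        Var[R] = 2*n_A*n_B*(2*n_A*n_B - n_A - n_B) / ((n_A+n_B)^2 * (n_A+n_B-1)) = 2000/900 = 2.2222.
        SD[R] = 1.4907.
Step 4: Continuity-corrected z = (R - 0.5 - E[R]) / SD[R] = (9 - 0.5 - 6.0000) / 1.4907 = 1.6771.
Step 5: Two-sided p-value via normal approximation = 2*(1 - Phi(|z|)) = 0.093533.
Step 6: alpha = 0.05. fail to reject H0.

R = 9, z = 1.6771, p = 0.093533, fail to reject H0.


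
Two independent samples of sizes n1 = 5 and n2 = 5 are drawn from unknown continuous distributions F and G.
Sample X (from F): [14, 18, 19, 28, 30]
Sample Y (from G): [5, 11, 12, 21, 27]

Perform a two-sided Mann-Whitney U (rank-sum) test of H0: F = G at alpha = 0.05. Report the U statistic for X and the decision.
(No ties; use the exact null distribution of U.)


Step 1: Combine and sort all 10 observations; assign midranks.
sorted (value, group): (5,Y), (11,Y), (12,Y), (14,X), (18,X), (19,X), (21,Y), (27,Y), (28,X), (30,X)
ranks: 5->1, 11->2, 12->3, 14->4, 18->5, 19->6, 21->7, 27->8, 28->9, 30->10
Step 2: Rank sum for X: R1 = 4 + 5 + 6 + 9 + 10 = 34.
Step 3: U_X = R1 - n1(n1+1)/2 = 34 - 5*6/2 = 34 - 15 = 19.
       U_Y = n1*n2 - U_X = 25 - 19 = 6.
Step 4: No ties, so the exact null distribution of U (based on enumerating the C(10,5) = 252 equally likely rank assignments) gives the two-sided p-value.
Step 5: p-value = 0.222222; compare to alpha = 0.05. fail to reject H0.

U_X = 19, p = 0.222222, fail to reject H0 at alpha = 0.05.


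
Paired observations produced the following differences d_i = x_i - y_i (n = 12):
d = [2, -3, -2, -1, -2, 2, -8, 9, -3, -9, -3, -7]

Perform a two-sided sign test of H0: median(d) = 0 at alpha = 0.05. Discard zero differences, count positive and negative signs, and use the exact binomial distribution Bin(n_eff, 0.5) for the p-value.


Step 1: Discard zero differences. Original n = 12; n_eff = number of nonzero differences = 12.
Nonzero differences (with sign): +2, -3, -2, -1, -2, +2, -8, +9, -3, -9, -3, -7
Step 2: Count signs: positive = 3, negative = 9.
Step 3: Under H0: P(positive) = 0.5, so the number of positives S ~ Bin(12, 0.5).
Step 4: Two-sided exact p-value = sum of Bin(12,0.5) probabilities at or below the observed probability = 0.145996.
Step 5: alpha = 0.05. fail to reject H0.

n_eff = 12, pos = 3, neg = 9, p = 0.145996, fail to reject H0.


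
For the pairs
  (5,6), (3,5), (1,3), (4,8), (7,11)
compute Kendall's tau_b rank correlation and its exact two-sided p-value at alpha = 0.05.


Step 1: Enumerate the 10 unordered pairs (i,j) with i<j and classify each by sign(x_j-x_i) * sign(y_j-y_i).
  (1,2):dx=-2,dy=-1->C; (1,3):dx=-4,dy=-3->C; (1,4):dx=-1,dy=+2->D; (1,5):dx=+2,dy=+5->C
  (2,3):dx=-2,dy=-2->C; (2,4):dx=+1,dy=+3->C; (2,5):dx=+4,dy=+6->C; (3,4):dx=+3,dy=+5->C
  (3,5):dx=+6,dy=+8->C; (4,5):dx=+3,dy=+3->C
Step 2: C = 9, D = 1, total pairs = 10.
Step 3: tau = (C - D)/(n(n-1)/2) = (9 - 1)/10 = 0.800000.
Step 4: Exact two-sided p-value (enumerate n! = 120 permutations of y under H0): p = 0.083333.
Step 5: alpha = 0.05. fail to reject H0.

tau_b = 0.8000 (C=9, D=1), p = 0.083333, fail to reject H0.


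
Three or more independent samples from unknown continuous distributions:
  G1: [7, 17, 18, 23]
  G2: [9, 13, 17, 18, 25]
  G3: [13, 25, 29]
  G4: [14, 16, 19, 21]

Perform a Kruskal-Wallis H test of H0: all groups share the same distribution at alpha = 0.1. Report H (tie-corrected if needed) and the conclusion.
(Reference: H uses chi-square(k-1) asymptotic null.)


Step 1: Combine all N = 16 observations and assign midranks.
sorted (value, group, rank): (7,G1,1), (9,G2,2), (13,G2,3.5), (13,G3,3.5), (14,G4,5), (16,G4,6), (17,G1,7.5), (17,G2,7.5), (18,G1,9.5), (18,G2,9.5), (19,G4,11), (21,G4,12), (23,G1,13), (25,G2,14.5), (25,G3,14.5), (29,G3,16)
Step 2: Sum ranks within each group.
R_1 = 31 (n_1 = 4)
R_2 = 37 (n_2 = 5)
R_3 = 34 (n_3 = 3)
R_4 = 34 (n_4 = 4)
Step 3: H = 12/(N(N+1)) * sum(R_i^2/n_i) - 3(N+1)
     = 12/(16*17) * (31^2/4 + 37^2/5 + 34^2/3 + 34^2/4) - 3*17
     = 0.044118 * 1188.38 - 51
     = 1.428676.
Step 4: Ties present; correction factor C = 1 - 24/(16^3 - 16) = 0.994118. Corrected H = 1.428676 / 0.994118 = 1.437130.
Step 5: Under H0, H ~ chi^2(3); p-value = 0.696855.
Step 6: alpha = 0.1. fail to reject H0.

H = 1.4371, df = 3, p = 0.696855, fail to reject H0.


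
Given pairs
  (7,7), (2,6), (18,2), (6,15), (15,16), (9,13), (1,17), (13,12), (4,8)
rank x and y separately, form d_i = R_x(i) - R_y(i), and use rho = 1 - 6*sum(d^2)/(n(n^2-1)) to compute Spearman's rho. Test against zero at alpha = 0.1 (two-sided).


Step 1: Rank x and y separately (midranks; no ties here).
rank(x): 7->5, 2->2, 18->9, 6->4, 15->8, 9->6, 1->1, 13->7, 4->3
rank(y): 7->3, 6->2, 2->1, 15->7, 16->8, 13->6, 17->9, 12->5, 8->4
Step 2: d_i = R_x(i) - R_y(i); compute d_i^2.
  (5-3)^2=4, (2-2)^2=0, (9-1)^2=64, (4-7)^2=9, (8-8)^2=0, (6-6)^2=0, (1-9)^2=64, (7-5)^2=4, (3-4)^2=1
sum(d^2) = 146.
Step 3: rho = 1 - 6*146 / (9*(9^2 - 1)) = 1 - 876/720 = -0.216667.
Step 4: Under H0, t = rho * sqrt((n-2)/(1-rho^2)) = -0.5872 ~ t(7).
Step 5: Two-sided p-value from the t-distribution with 7 df = 0.575515.
Step 6: alpha = 0.1. fail to reject H0.

rho = -0.2167, p = 0.575515, fail to reject H0 at alpha = 0.1.


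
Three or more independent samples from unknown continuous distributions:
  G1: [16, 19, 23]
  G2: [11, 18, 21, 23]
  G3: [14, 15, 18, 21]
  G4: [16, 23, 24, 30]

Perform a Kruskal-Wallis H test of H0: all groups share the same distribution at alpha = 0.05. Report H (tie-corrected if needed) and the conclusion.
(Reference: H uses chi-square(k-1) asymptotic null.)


Step 1: Combine all N = 15 observations and assign midranks.
sorted (value, group, rank): (11,G2,1), (14,G3,2), (15,G3,3), (16,G1,4.5), (16,G4,4.5), (18,G2,6.5), (18,G3,6.5), (19,G1,8), (21,G2,9.5), (21,G3,9.5), (23,G1,12), (23,G2,12), (23,G4,12), (24,G4,14), (30,G4,15)
Step 2: Sum ranks within each group.
R_1 = 24.5 (n_1 = 3)
R_2 = 29 (n_2 = 4)
R_3 = 21 (n_3 = 4)
R_4 = 45.5 (n_4 = 4)
Step 3: H = 12/(N(N+1)) * sum(R_i^2/n_i) - 3(N+1)
     = 12/(15*16) * (24.5^2/3 + 29^2/4 + 21^2/4 + 45.5^2/4) - 3*16
     = 0.050000 * 1038.15 - 48
     = 3.907292.
Step 4: Ties present; correction factor C = 1 - 42/(15^3 - 15) = 0.987500. Corrected H = 3.907292 / 0.987500 = 3.956751.
Step 5: Under H0, H ~ chi^2(3); p-value = 0.266172.
Step 6: alpha = 0.05. fail to reject H0.

H = 3.9568, df = 3, p = 0.266172, fail to reject H0.


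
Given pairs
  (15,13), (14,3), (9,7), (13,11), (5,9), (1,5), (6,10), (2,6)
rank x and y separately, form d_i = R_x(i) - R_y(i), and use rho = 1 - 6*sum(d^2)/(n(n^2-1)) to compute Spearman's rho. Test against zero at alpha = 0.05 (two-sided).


Step 1: Rank x and y separately (midranks; no ties here).
rank(x): 15->8, 14->7, 9->5, 13->6, 5->3, 1->1, 6->4, 2->2
rank(y): 13->8, 3->1, 7->4, 11->7, 9->5, 5->2, 10->6, 6->3
Step 2: d_i = R_x(i) - R_y(i); compute d_i^2.
  (8-8)^2=0, (7-1)^2=36, (5-4)^2=1, (6-7)^2=1, (3-5)^2=4, (1-2)^2=1, (4-6)^2=4, (2-3)^2=1
sum(d^2) = 48.
Step 3: rho = 1 - 6*48 / (8*(8^2 - 1)) = 1 - 288/504 = 0.428571.
Step 4: Under H0, t = rho * sqrt((n-2)/(1-rho^2)) = 1.1619 ~ t(6).
Step 5: Two-sided p-value from the t-distribution with 6 df = 0.289403.
Step 6: alpha = 0.05. fail to reject H0.

rho = 0.4286, p = 0.289403, fail to reject H0 at alpha = 0.05.


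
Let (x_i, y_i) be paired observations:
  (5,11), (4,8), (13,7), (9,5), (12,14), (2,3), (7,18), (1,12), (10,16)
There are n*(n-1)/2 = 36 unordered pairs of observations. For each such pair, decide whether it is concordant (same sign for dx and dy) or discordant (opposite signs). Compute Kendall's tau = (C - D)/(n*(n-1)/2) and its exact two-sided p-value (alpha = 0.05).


Step 1: Enumerate the 36 unordered pairs (i,j) with i<j and classify each by sign(x_j-x_i) * sign(y_j-y_i).
  (1,2):dx=-1,dy=-3->C; (1,3):dx=+8,dy=-4->D; (1,4):dx=+4,dy=-6->D; (1,5):dx=+7,dy=+3->C
  (1,6):dx=-3,dy=-8->C; (1,7):dx=+2,dy=+7->C; (1,8):dx=-4,dy=+1->D; (1,9):dx=+5,dy=+5->C
  (2,3):dx=+9,dy=-1->D; (2,4):dx=+5,dy=-3->D; (2,5):dx=+8,dy=+6->C; (2,6):dx=-2,dy=-5->C
  (2,7):dx=+3,dy=+10->C; (2,8):dx=-3,dy=+4->D; (2,9):dx=+6,dy=+8->C; (3,4):dx=-4,dy=-2->C
  (3,5):dx=-1,dy=+7->D; (3,6):dx=-11,dy=-4->C; (3,7):dx=-6,dy=+11->D; (3,8):dx=-12,dy=+5->D
  (3,9):dx=-3,dy=+9->D; (4,5):dx=+3,dy=+9->C; (4,6):dx=-7,dy=-2->C; (4,7):dx=-2,dy=+13->D
  (4,8):dx=-8,dy=+7->D; (4,9):dx=+1,dy=+11->C; (5,6):dx=-10,dy=-11->C; (5,7):dx=-5,dy=+4->D
  (5,8):dx=-11,dy=-2->C; (5,9):dx=-2,dy=+2->D; (6,7):dx=+5,dy=+15->C; (6,8):dx=-1,dy=+9->D
  (6,9):dx=+8,dy=+13->C; (7,8):dx=-6,dy=-6->C; (7,9):dx=+3,dy=-2->D; (8,9):dx=+9,dy=+4->C
Step 2: C = 20, D = 16, total pairs = 36.
Step 3: tau = (C - D)/(n(n-1)/2) = (20 - 16)/36 = 0.111111.
Step 4: Exact two-sided p-value (enumerate n! = 362880 permutations of y under H0): p = 0.761414.
Step 5: alpha = 0.05. fail to reject H0.

tau_b = 0.1111 (C=20, D=16), p = 0.761414, fail to reject H0.


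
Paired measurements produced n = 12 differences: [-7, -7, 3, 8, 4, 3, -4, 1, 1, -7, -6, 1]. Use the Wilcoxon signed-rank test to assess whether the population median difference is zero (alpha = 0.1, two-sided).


Step 1: Drop any zero differences (none here) and take |d_i|.
|d| = [7, 7, 3, 8, 4, 3, 4, 1, 1, 7, 6, 1]
Step 2: Midrank |d_i| (ties get averaged ranks).
ranks: |7|->10, |7|->10, |3|->4.5, |8|->12, |4|->6.5, |3|->4.5, |4|->6.5, |1|->2, |1|->2, |7|->10, |6|->8, |1|->2
Step 3: Attach original signs; sum ranks with positive sign and with negative sign.
W+ = 4.5 + 12 + 6.5 + 4.5 + 2 + 2 + 2 = 33.5
W- = 10 + 10 + 6.5 + 10 + 8 = 44.5
(Check: W+ + W- = 78 should equal n(n+1)/2 = 78.)
Step 4: Test statistic W = min(W+, W-) = 33.5.
Step 5: Ties in |d|, so use the tie-corrected normal approximation.
        E[W] = n(n+1)/4 = 12*13/4 = 39.
        Tie groups: |d|=1 (t=3), |d|=3 (t=2), |d|=4 (t=2), |d|=7 (t=3); sum(t^3 - t) = 60.
        Var[W] = n(n+1)(2n+1)/24 - sum(t^3-t)/48 = 3900/24 - 60/48 = 161.25.
        z = (W - E[W]) / sqrt(Var[W]) = (33.5 - 39) / 12.6984 = -0.4331.
        Two-sided p = 2*Phi(z) = 0.664924.
Step 6: alpha = 0.1. fail to reject H0.

W+ = 33.5, W- = 44.5, W = min = 33.5, p = 0.664924, fail to reject H0.


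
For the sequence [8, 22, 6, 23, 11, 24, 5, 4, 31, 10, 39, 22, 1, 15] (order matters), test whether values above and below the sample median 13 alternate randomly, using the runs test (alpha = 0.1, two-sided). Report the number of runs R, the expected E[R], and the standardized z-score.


Step 1: Compute median = 13; label A = above, B = below.
Labels in order: BABABABBABAABA  (n_A = 7, n_B = 7)
Step 2: Count runs R = 12.
Step 3: Under H0 (random ordering), E[R] = 2*n_A*n_B/(n_A+n_B) + 1 = 2*7*7/14 + 1 = 8.0000.
        Var[R] = 2*n_A*n_B*(2*n_A*n_B - n_A - n_B) / ((n_A+n_B)^2 * (n_A+n_B-1)) = 8232/2548 = 3.2308.
        SD[R] = 1.7974.
Step 4: Continuity-corrected z = (R - 0.5 - E[R]) / SD[R] = (12 - 0.5 - 8.0000) / 1.7974 = 1.9472.
Step 5: Two-sided p-value via normal approximation = 2*(1 - Phi(|z|)) = 0.051508.
Step 6: alpha = 0.1. reject H0.

R = 12, z = 1.9472, p = 0.051508, reject H0.


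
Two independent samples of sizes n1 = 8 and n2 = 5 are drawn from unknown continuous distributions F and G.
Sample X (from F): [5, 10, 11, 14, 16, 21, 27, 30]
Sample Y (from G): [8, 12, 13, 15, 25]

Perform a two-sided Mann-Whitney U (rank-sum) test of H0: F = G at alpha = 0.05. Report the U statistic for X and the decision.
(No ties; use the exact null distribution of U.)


Step 1: Combine and sort all 13 observations; assign midranks.
sorted (value, group): (5,X), (8,Y), (10,X), (11,X), (12,Y), (13,Y), (14,X), (15,Y), (16,X), (21,X), (25,Y), (27,X), (30,X)
ranks: 5->1, 8->2, 10->3, 11->4, 12->5, 13->6, 14->7, 15->8, 16->9, 21->10, 25->11, 27->12, 30->13
Step 2: Rank sum for X: R1 = 1 + 3 + 4 + 7 + 9 + 10 + 12 + 13 = 59.
Step 3: U_X = R1 - n1(n1+1)/2 = 59 - 8*9/2 = 59 - 36 = 23.
       U_Y = n1*n2 - U_X = 40 - 23 = 17.
Step 4: No ties, so the exact null distribution of U (based on enumerating the C(13,8) = 1287 equally likely rank assignments) gives the two-sided p-value.
Step 5: p-value = 0.724165; compare to alpha = 0.05. fail to reject H0.

U_X = 23, p = 0.724165, fail to reject H0 at alpha = 0.05.


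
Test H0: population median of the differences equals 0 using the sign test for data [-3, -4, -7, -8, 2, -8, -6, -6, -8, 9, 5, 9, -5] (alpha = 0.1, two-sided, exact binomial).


Step 1: Discard zero differences. Original n = 13; n_eff = number of nonzero differences = 13.
Nonzero differences (with sign): -3, -4, -7, -8, +2, -8, -6, -6, -8, +9, +5, +9, -5
Step 2: Count signs: positive = 4, negative = 9.
Step 3: Under H0: P(positive) = 0.5, so the number of positives S ~ Bin(13, 0.5).
Step 4: Two-sided exact p-value = sum of Bin(13,0.5) probabilities at or below the observed probability = 0.266846.
Step 5: alpha = 0.1. fail to reject H0.

n_eff = 13, pos = 4, neg = 9, p = 0.266846, fail to reject H0.


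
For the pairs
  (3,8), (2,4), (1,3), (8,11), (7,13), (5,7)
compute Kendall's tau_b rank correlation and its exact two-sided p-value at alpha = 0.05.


Step 1: Enumerate the 15 unordered pairs (i,j) with i<j and classify each by sign(x_j-x_i) * sign(y_j-y_i).
  (1,2):dx=-1,dy=-4->C; (1,3):dx=-2,dy=-5->C; (1,4):dx=+5,dy=+3->C; (1,5):dx=+4,dy=+5->C
  (1,6):dx=+2,dy=-1->D; (2,3):dx=-1,dy=-1->C; (2,4):dx=+6,dy=+7->C; (2,5):dx=+5,dy=+9->C
  (2,6):dx=+3,dy=+3->C; (3,4):dx=+7,dy=+8->C; (3,5):dx=+6,dy=+10->C; (3,6):dx=+4,dy=+4->C
  (4,5):dx=-1,dy=+2->D; (4,6):dx=-3,dy=-4->C; (5,6):dx=-2,dy=-6->C
Step 2: C = 13, D = 2, total pairs = 15.
Step 3: tau = (C - D)/(n(n-1)/2) = (13 - 2)/15 = 0.733333.
Step 4: Exact two-sided p-value (enumerate n! = 720 permutations of y under H0): p = 0.055556.
Step 5: alpha = 0.05. fail to reject H0.

tau_b = 0.7333 (C=13, D=2), p = 0.055556, fail to reject H0.


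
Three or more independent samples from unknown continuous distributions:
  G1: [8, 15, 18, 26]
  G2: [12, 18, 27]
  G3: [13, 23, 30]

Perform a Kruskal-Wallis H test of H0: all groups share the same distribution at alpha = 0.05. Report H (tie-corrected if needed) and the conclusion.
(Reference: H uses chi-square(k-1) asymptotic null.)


Step 1: Combine all N = 10 observations and assign midranks.
sorted (value, group, rank): (8,G1,1), (12,G2,2), (13,G3,3), (15,G1,4), (18,G1,5.5), (18,G2,5.5), (23,G3,7), (26,G1,8), (27,G2,9), (30,G3,10)
Step 2: Sum ranks within each group.
R_1 = 18.5 (n_1 = 4)
R_2 = 16.5 (n_2 = 3)
R_3 = 20 (n_3 = 3)
Step 3: H = 12/(N(N+1)) * sum(R_i^2/n_i) - 3(N+1)
     = 12/(10*11) * (18.5^2/4 + 16.5^2/3 + 20^2/3) - 3*11
     = 0.109091 * 309.646 - 33
     = 0.779545.
Step 4: Ties present; correction factor C = 1 - 6/(10^3 - 10) = 0.993939. Corrected H = 0.779545 / 0.993939 = 0.784299.
Step 5: Under H0, H ~ chi^2(2); p-value = 0.675603.
Step 6: alpha = 0.05. fail to reject H0.

H = 0.7843, df = 2, p = 0.675603, fail to reject H0.


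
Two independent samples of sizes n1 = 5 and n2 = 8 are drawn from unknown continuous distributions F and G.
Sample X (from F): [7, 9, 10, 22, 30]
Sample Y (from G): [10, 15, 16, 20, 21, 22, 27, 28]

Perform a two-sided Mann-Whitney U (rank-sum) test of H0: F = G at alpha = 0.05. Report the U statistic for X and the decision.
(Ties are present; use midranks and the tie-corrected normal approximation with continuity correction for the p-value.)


Step 1: Combine and sort all 13 observations; assign midranks.
sorted (value, group): (7,X), (9,X), (10,X), (10,Y), (15,Y), (16,Y), (20,Y), (21,Y), (22,X), (22,Y), (27,Y), (28,Y), (30,X)
ranks: 7->1, 9->2, 10->3.5, 10->3.5, 15->5, 16->6, 20->7, 21->8, 22->9.5, 22->9.5, 27->11, 28->12, 30->13
Step 2: Rank sum for X: R1 = 1 + 2 + 3.5 + 9.5 + 13 = 29.
Step 3: U_X = R1 - n1(n1+1)/2 = 29 - 5*6/2 = 29 - 15 = 14.
       U_Y = n1*n2 - U_X = 40 - 14 = 26.
Step 4: Ties are present, so use the tie-corrected normal approximation (with continuity correction) for the p-value.
Step 5: p-value = 0.419471; compare to alpha = 0.05. fail to reject H0.

U_X = 14, p = 0.419471, fail to reject H0 at alpha = 0.05.


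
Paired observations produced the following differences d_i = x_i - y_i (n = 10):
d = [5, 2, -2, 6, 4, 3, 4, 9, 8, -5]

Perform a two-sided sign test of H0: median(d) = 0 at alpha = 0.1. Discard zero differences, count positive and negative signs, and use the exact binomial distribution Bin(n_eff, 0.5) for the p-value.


Step 1: Discard zero differences. Original n = 10; n_eff = number of nonzero differences = 10.
Nonzero differences (with sign): +5, +2, -2, +6, +4, +3, +4, +9, +8, -5
Step 2: Count signs: positive = 8, negative = 2.
Step 3: Under H0: P(positive) = 0.5, so the number of positives S ~ Bin(10, 0.5).
Step 4: Two-sided exact p-value = sum of Bin(10,0.5) probabilities at or below the observed probability = 0.109375.
Step 5: alpha = 0.1. fail to reject H0.

n_eff = 10, pos = 8, neg = 2, p = 0.109375, fail to reject H0.


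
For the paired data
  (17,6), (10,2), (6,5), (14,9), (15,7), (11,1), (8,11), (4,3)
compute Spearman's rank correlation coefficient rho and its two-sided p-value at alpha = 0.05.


Step 1: Rank x and y separately (midranks; no ties here).
rank(x): 17->8, 10->4, 6->2, 14->6, 15->7, 11->5, 8->3, 4->1
rank(y): 6->5, 2->2, 5->4, 9->7, 7->6, 1->1, 11->8, 3->3
Step 2: d_i = R_x(i) - R_y(i); compute d_i^2.
  (8-5)^2=9, (4-2)^2=4, (2-4)^2=4, (6-7)^2=1, (7-6)^2=1, (5-1)^2=16, (3-8)^2=25, (1-3)^2=4
sum(d^2) = 64.
Step 3: rho = 1 - 6*64 / (8*(8^2 - 1)) = 1 - 384/504 = 0.238095.
Step 4: Under H0, t = rho * sqrt((n-2)/(1-rho^2)) = 0.6005 ~ t(6).
Step 5: Two-sided p-value from the t-distribution with 6 df = 0.570156.
Step 6: alpha = 0.05. fail to reject H0.

rho = 0.2381, p = 0.570156, fail to reject H0 at alpha = 0.05.


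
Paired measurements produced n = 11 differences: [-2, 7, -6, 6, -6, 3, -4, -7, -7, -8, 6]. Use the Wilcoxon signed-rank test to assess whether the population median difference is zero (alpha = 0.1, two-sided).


Step 1: Drop any zero differences (none here) and take |d_i|.
|d| = [2, 7, 6, 6, 6, 3, 4, 7, 7, 8, 6]
Step 2: Midrank |d_i| (ties get averaged ranks).
ranks: |2|->1, |7|->9, |6|->5.5, |6|->5.5, |6|->5.5, |3|->2, |4|->3, |7|->9, |7|->9, |8|->11, |6|->5.5
Step 3: Attach original signs; sum ranks with positive sign and with negative sign.
W+ = 9 + 5.5 + 2 + 5.5 = 22
W- = 1 + 5.5 + 5.5 + 3 + 9 + 9 + 11 = 44
(Check: W+ + W- = 66 should equal n(n+1)/2 = 66.)
Step 4: Test statistic W = min(W+, W-) = 22.
Step 5: Ties in |d|, so use the tie-corrected normal approximation.
        E[W] = n(n+1)/4 = 11*12/4 = 33.
        Tie groups: |d|=6 (t=4), |d|=7 (t=3); sum(t^3 - t) = 84.
        Var[W] = n(n+1)(2n+1)/24 - sum(t^3-t)/48 = 3036/24 - 84/48 = 124.75.
        z = (W - E[W]) / sqrt(Var[W]) = (22 - 33) / 11.1692 = -0.9849.
        Two-sided p = 2*Phi(z) = 0.324695.
Step 6: alpha = 0.1. fail to reject H0.

W+ = 22, W- = 44, W = min = 22, p = 0.324695, fail to reject H0.


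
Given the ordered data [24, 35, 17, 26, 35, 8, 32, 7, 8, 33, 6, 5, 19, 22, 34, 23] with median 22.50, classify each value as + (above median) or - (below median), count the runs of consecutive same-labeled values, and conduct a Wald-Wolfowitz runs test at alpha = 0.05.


Step 1: Compute median = 22.50; label A = above, B = below.
Labels in order: AABAABABBABBBBAA  (n_A = 8, n_B = 8)
Step 2: Count runs R = 9.
Step 3: Under H0 (random ordering), E[R] = 2*n_A*n_B/(n_A+n_B) + 1 = 2*8*8/16 + 1 = 9.0000.
        Var[R] = 2*n_A*n_B*(2*n_A*n_B - n_A - n_B) / ((n_A+n_B)^2 * (n_A+n_B-1)) = 14336/3840 = 3.7333.
        SD[R] = 1.9322.
Step 4: R = E[R], so z = 0 with no continuity correction.
Step 5: Two-sided p-value via normal approximation = 2*(1 - Phi(|z|)) = 1.000000.
Step 6: alpha = 0.05. fail to reject H0.

R = 9, z = 0.0000, p = 1.000000, fail to reject H0.


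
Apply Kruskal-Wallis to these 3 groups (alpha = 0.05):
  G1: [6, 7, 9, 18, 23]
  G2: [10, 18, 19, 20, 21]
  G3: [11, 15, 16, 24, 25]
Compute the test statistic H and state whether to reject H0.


Step 1: Combine all N = 15 observations and assign midranks.
sorted (value, group, rank): (6,G1,1), (7,G1,2), (9,G1,3), (10,G2,4), (11,G3,5), (15,G3,6), (16,G3,7), (18,G1,8.5), (18,G2,8.5), (19,G2,10), (20,G2,11), (21,G2,12), (23,G1,13), (24,G3,14), (25,G3,15)
Step 2: Sum ranks within each group.
R_1 = 27.5 (n_1 = 5)
R_2 = 45.5 (n_2 = 5)
R_3 = 47 (n_3 = 5)
Step 3: H = 12/(N(N+1)) * sum(R_i^2/n_i) - 3(N+1)
     = 12/(15*16) * (27.5^2/5 + 45.5^2/5 + 47^2/5) - 3*16
     = 0.050000 * 1007.1 - 48
     = 2.355000.
Step 4: Ties present; correction factor C = 1 - 6/(15^3 - 15) = 0.998214. Corrected H = 2.355000 / 0.998214 = 2.359213.
Step 5: Under H0, H ~ chi^2(2); p-value = 0.307400.
Step 6: alpha = 0.05. fail to reject H0.

H = 2.3592, df = 2, p = 0.307400, fail to reject H0.


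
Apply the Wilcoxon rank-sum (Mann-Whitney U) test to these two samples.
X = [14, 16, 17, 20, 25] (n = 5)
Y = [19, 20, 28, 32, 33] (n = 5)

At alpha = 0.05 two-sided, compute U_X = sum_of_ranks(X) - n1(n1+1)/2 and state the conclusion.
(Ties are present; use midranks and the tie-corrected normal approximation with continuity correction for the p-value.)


Step 1: Combine and sort all 10 observations; assign midranks.
sorted (value, group): (14,X), (16,X), (17,X), (19,Y), (20,X), (20,Y), (25,X), (28,Y), (32,Y), (33,Y)
ranks: 14->1, 16->2, 17->3, 19->4, 20->5.5, 20->5.5, 25->7, 28->8, 32->9, 33->10
Step 2: Rank sum for X: R1 = 1 + 2 + 3 + 5.5 + 7 = 18.5.
Step 3: U_X = R1 - n1(n1+1)/2 = 18.5 - 5*6/2 = 18.5 - 15 = 3.5.
       U_Y = n1*n2 - U_X = 25 - 3.5 = 21.5.
Step 4: Ties are present, so use the tie-corrected normal approximation (with continuity correction) for the p-value.
Step 5: p-value = 0.074913; compare to alpha = 0.05. fail to reject H0.

U_X = 3.5, p = 0.074913, fail to reject H0 at alpha = 0.05.


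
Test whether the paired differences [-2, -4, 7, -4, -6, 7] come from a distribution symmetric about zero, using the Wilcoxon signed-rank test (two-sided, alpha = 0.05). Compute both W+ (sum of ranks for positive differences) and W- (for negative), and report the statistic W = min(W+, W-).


Step 1: Drop any zero differences (none here) and take |d_i|.
|d| = [2, 4, 7, 4, 6, 7]
Step 2: Midrank |d_i| (ties get averaged ranks).
ranks: |2|->1, |4|->2.5, |7|->5.5, |4|->2.5, |6|->4, |7|->5.5
Step 3: Attach original signs; sum ranks with positive sign and with negative sign.
W+ = 5.5 + 5.5 = 11
W- = 1 + 2.5 + 2.5 + 4 = 10
(Check: W+ + W- = 21 should equal n(n+1)/2 = 21.)
Step 4: Test statistic W = min(W+, W-) = 10.
Step 5: Ties in |d|, so use the tie-corrected normal approximation.
        E[W] = n(n+1)/4 = 6*7/4 = 10.5.
        Tie groups: |d|=4 (t=2), |d|=7 (t=2); sum(t^3 - t) = 12.
        Var[W] = n(n+1)(2n+1)/24 - sum(t^3-t)/48 = 546/24 - 12/48 = 22.5.
        z = (W - E[W]) / sqrt(Var[W]) = (10 - 10.5) / 4.7434 = -0.1054.
        Two-sided p = 2*Phi(z) = 0.916051.
Step 6: alpha = 0.05. fail to reject H0.

W+ = 11, W- = 10, W = min = 10, p = 0.916051, fail to reject H0.


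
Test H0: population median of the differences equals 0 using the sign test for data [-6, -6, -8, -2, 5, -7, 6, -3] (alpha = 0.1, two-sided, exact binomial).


Step 1: Discard zero differences. Original n = 8; n_eff = number of nonzero differences = 8.
Nonzero differences (with sign): -6, -6, -8, -2, +5, -7, +6, -3
Step 2: Count signs: positive = 2, negative = 6.
Step 3: Under H0: P(positive) = 0.5, so the number of positives S ~ Bin(8, 0.5).
Step 4: Two-sided exact p-value = sum of Bin(8,0.5) probabilities at or below the observed probability = 0.289062.
Step 5: alpha = 0.1. fail to reject H0.

n_eff = 8, pos = 2, neg = 6, p = 0.289062, fail to reject H0.


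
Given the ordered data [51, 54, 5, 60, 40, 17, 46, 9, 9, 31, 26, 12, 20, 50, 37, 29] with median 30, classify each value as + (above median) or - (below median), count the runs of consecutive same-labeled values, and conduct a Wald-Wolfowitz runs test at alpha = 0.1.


Step 1: Compute median = 30; label A = above, B = below.
Labels in order: AABAABABBABBBAAB  (n_A = 8, n_B = 8)
Step 2: Count runs R = 10.
Step 3: Under H0 (random ordering), E[R] = 2*n_A*n_B/(n_A+n_B) + 1 = 2*8*8/16 + 1 = 9.0000.
        Var[R] = 2*n_A*n_B*(2*n_A*n_B - n_A - n_B) / ((n_A+n_B)^2 * (n_A+n_B-1)) = 14336/3840 = 3.7333.
        SD[R] = 1.9322.
Step 4: Continuity-corrected z = (R - 0.5 - E[R]) / SD[R] = (10 - 0.5 - 9.0000) / 1.9322 = 0.2588.
Step 5: Two-sided p-value via normal approximation = 2*(1 - Phi(|z|)) = 0.795809.
Step 6: alpha = 0.1. fail to reject H0.

R = 10, z = 0.2588, p = 0.795809, fail to reject H0.


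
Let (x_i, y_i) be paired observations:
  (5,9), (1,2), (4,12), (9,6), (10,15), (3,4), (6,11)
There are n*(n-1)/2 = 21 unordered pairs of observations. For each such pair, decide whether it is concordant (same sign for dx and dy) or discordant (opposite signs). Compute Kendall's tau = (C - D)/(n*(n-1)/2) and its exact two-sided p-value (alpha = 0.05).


Step 1: Enumerate the 21 unordered pairs (i,j) with i<j and classify each by sign(x_j-x_i) * sign(y_j-y_i).
  (1,2):dx=-4,dy=-7->C; (1,3):dx=-1,dy=+3->D; (1,4):dx=+4,dy=-3->D; (1,5):dx=+5,dy=+6->C
  (1,6):dx=-2,dy=-5->C; (1,7):dx=+1,dy=+2->C; (2,3):dx=+3,dy=+10->C; (2,4):dx=+8,dy=+4->C
  (2,5):dx=+9,dy=+13->C; (2,6):dx=+2,dy=+2->C; (2,7):dx=+5,dy=+9->C; (3,4):dx=+5,dy=-6->D
  (3,5):dx=+6,dy=+3->C; (3,6):dx=-1,dy=-8->C; (3,7):dx=+2,dy=-1->D; (4,5):dx=+1,dy=+9->C
  (4,6):dx=-6,dy=-2->C; (4,7):dx=-3,dy=+5->D; (5,6):dx=-7,dy=-11->C; (5,7):dx=-4,dy=-4->C
  (6,7):dx=+3,dy=+7->C
Step 2: C = 16, D = 5, total pairs = 21.
Step 3: tau = (C - D)/(n(n-1)/2) = (16 - 5)/21 = 0.523810.
Step 4: Exact two-sided p-value (enumerate n! = 5040 permutations of y under H0): p = 0.136111.
Step 5: alpha = 0.05. fail to reject H0.

tau_b = 0.5238 (C=16, D=5), p = 0.136111, fail to reject H0.


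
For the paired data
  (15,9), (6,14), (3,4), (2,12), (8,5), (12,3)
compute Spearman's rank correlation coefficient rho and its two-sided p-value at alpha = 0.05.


Step 1: Rank x and y separately (midranks; no ties here).
rank(x): 15->6, 6->3, 3->2, 2->1, 8->4, 12->5
rank(y): 9->4, 14->6, 4->2, 12->5, 5->3, 3->1
Step 2: d_i = R_x(i) - R_y(i); compute d_i^2.
  (6-4)^2=4, (3-6)^2=9, (2-2)^2=0, (1-5)^2=16, (4-3)^2=1, (5-1)^2=16
sum(d^2) = 46.
Step 3: rho = 1 - 6*46 / (6*(6^2 - 1)) = 1 - 276/210 = -0.314286.
Step 4: Under H0, t = rho * sqrt((n-2)/(1-rho^2)) = -0.6621 ~ t(4).
Step 5: Two-sided p-value from the t-distribution with 4 df = 0.544093.
Step 6: alpha = 0.05. fail to reject H0.

rho = -0.3143, p = 0.544093, fail to reject H0 at alpha = 0.05.


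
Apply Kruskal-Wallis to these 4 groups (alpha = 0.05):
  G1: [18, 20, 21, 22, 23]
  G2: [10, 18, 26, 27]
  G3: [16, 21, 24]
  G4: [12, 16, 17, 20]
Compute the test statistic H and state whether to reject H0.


Step 1: Combine all N = 16 observations and assign midranks.
sorted (value, group, rank): (10,G2,1), (12,G4,2), (16,G3,3.5), (16,G4,3.5), (17,G4,5), (18,G1,6.5), (18,G2,6.5), (20,G1,8.5), (20,G4,8.5), (21,G1,10.5), (21,G3,10.5), (22,G1,12), (23,G1,13), (24,G3,14), (26,G2,15), (27,G2,16)
Step 2: Sum ranks within each group.
R_1 = 50.5 (n_1 = 5)
R_2 = 38.5 (n_2 = 4)
R_3 = 28 (n_3 = 3)
R_4 = 19 (n_4 = 4)
Step 3: H = 12/(N(N+1)) * sum(R_i^2/n_i) - 3(N+1)
     = 12/(16*17) * (50.5^2/5 + 38.5^2/4 + 28^2/3 + 19^2/4) - 3*17
     = 0.044118 * 1232.2 - 51
     = 3.361581.
Step 4: Ties present; correction factor C = 1 - 24/(16^3 - 16) = 0.994118. Corrected H = 3.361581 / 0.994118 = 3.381472.
Step 5: Under H0, H ~ chi^2(3); p-value = 0.336463.
Step 6: alpha = 0.05. fail to reject H0.

H = 3.3815, df = 3, p = 0.336463, fail to reject H0.


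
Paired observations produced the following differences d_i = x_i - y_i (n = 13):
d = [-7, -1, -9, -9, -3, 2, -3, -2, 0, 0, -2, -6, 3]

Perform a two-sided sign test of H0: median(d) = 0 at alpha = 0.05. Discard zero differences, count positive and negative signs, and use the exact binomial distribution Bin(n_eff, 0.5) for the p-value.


Step 1: Discard zero differences. Original n = 13; n_eff = number of nonzero differences = 11.
Nonzero differences (with sign): -7, -1, -9, -9, -3, +2, -3, -2, -2, -6, +3
Step 2: Count signs: positive = 2, negative = 9.
Step 3: Under H0: P(positive) = 0.5, so the number of positives S ~ Bin(11, 0.5).
Step 4: Two-sided exact p-value = sum of Bin(11,0.5) probabilities at or below the observed probability = 0.065430.
Step 5: alpha = 0.05. fail to reject H0.

n_eff = 11, pos = 2, neg = 9, p = 0.065430, fail to reject H0.


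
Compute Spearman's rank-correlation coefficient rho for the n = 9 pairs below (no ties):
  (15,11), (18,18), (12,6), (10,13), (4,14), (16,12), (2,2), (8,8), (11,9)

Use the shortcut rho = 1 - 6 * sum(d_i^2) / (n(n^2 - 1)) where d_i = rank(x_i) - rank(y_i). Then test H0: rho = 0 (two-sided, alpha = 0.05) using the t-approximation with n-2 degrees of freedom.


Step 1: Rank x and y separately (midranks; no ties here).
rank(x): 15->7, 18->9, 12->6, 10->4, 4->2, 16->8, 2->1, 8->3, 11->5
rank(y): 11->5, 18->9, 6->2, 13->7, 14->8, 12->6, 2->1, 8->3, 9->4
Step 2: d_i = R_x(i) - R_y(i); compute d_i^2.
  (7-5)^2=4, (9-9)^2=0, (6-2)^2=16, (4-7)^2=9, (2-8)^2=36, (8-6)^2=4, (1-1)^2=0, (3-3)^2=0, (5-4)^2=1
sum(d^2) = 70.
Step 3: rho = 1 - 6*70 / (9*(9^2 - 1)) = 1 - 420/720 = 0.416667.
Step 4: Under H0, t = rho * sqrt((n-2)/(1-rho^2)) = 1.2127 ~ t(7).
Step 5: Two-sided p-value from the t-distribution with 7 df = 0.264586.
Step 6: alpha = 0.05. fail to reject H0.

rho = 0.4167, p = 0.264586, fail to reject H0 at alpha = 0.05.


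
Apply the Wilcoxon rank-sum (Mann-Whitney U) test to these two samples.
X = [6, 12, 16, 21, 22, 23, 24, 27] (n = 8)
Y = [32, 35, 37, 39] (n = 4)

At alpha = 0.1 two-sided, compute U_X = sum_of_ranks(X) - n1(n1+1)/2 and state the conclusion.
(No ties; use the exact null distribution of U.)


Step 1: Combine and sort all 12 observations; assign midranks.
sorted (value, group): (6,X), (12,X), (16,X), (21,X), (22,X), (23,X), (24,X), (27,X), (32,Y), (35,Y), (37,Y), (39,Y)
ranks: 6->1, 12->2, 16->3, 21->4, 22->5, 23->6, 24->7, 27->8, 32->9, 35->10, 37->11, 39->12
Step 2: Rank sum for X: R1 = 1 + 2 + 3 + 4 + 5 + 6 + 7 + 8 = 36.
Step 3: U_X = R1 - n1(n1+1)/2 = 36 - 8*9/2 = 36 - 36 = 0.
       U_Y = n1*n2 - U_X = 32 - 0 = 32.
Step 4: No ties, so the exact null distribution of U (based on enumerating the C(12,8) = 495 equally likely rank assignments) gives the two-sided p-value.
Step 5: p-value = 0.004040; compare to alpha = 0.1. reject H0.

U_X = 0, p = 0.004040, reject H0 at alpha = 0.1.


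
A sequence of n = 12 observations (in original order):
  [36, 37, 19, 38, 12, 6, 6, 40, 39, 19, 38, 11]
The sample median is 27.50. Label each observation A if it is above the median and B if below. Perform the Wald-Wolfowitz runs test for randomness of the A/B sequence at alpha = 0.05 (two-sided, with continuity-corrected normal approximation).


Step 1: Compute median = 27.50; label A = above, B = below.
Labels in order: AABABBBAABAB  (n_A = 6, n_B = 6)
Step 2: Count runs R = 8.
Step 3: Under H0 (random ordering), E[R] = 2*n_A*n_B/(n_A+n_B) + 1 = 2*6*6/12 + 1 = 7.0000.
        Var[R] = 2*n_A*n_B*(2*n_A*n_B - n_A - n_B) / ((n_A+n_B)^2 * (n_A+n_B-1)) = 4320/1584 = 2.7273.
        SD[R] = 1.6514.
Step 4: Continuity-corrected z = (R - 0.5 - E[R]) / SD[R] = (8 - 0.5 - 7.0000) / 1.6514 = 0.3028.
Step 5: Two-sided p-value via normal approximation = 2*(1 - Phi(|z|)) = 0.762069.
Step 6: alpha = 0.05. fail to reject H0.

R = 8, z = 0.3028, p = 0.762069, fail to reject H0.


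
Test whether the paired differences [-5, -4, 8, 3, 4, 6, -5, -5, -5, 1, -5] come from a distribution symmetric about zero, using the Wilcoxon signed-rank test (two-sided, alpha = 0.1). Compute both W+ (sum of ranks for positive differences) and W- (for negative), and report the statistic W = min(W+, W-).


Step 1: Drop any zero differences (none here) and take |d_i|.
|d| = [5, 4, 8, 3, 4, 6, 5, 5, 5, 1, 5]
Step 2: Midrank |d_i| (ties get averaged ranks).
ranks: |5|->7, |4|->3.5, |8|->11, |3|->2, |4|->3.5, |6|->10, |5|->7, |5|->7, |5|->7, |1|->1, |5|->7
Step 3: Attach original signs; sum ranks with positive sign and with negative sign.
W+ = 11 + 2 + 3.5 + 10 + 1 = 27.5
W- = 7 + 3.5 + 7 + 7 + 7 + 7 = 38.5
(Check: W+ + W- = 66 should equal n(n+1)/2 = 66.)
Step 4: Test statistic W = min(W+, W-) = 27.5.
Step 5: Ties in |d|, so use the tie-corrected normal approximation.
        E[W] = n(n+1)/4 = 11*12/4 = 33.
        Tie groups: |d|=4 (t=2), |d|=5 (t=5); sum(t^3 - t) = 126.
        Var[W] = n(n+1)(2n+1)/24 - sum(t^3-t)/48 = 3036/24 - 126/48 = 123.875.
        z = (W - E[W]) / sqrt(Var[W]) = (27.5 - 33) / 11.1299 = -0.4942.
        Two-sided p = 2*Phi(z) = 0.621191.
Step 6: alpha = 0.1. fail to reject H0.

W+ = 27.5, W- = 38.5, W = min = 27.5, p = 0.621191, fail to reject H0.


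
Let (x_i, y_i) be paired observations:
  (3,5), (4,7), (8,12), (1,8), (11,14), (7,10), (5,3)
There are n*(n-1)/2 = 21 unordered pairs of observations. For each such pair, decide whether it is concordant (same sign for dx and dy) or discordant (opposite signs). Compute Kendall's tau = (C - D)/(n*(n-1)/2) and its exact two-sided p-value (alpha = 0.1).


Step 1: Enumerate the 21 unordered pairs (i,j) with i<j and classify each by sign(x_j-x_i) * sign(y_j-y_i).
  (1,2):dx=+1,dy=+2->C; (1,3):dx=+5,dy=+7->C; (1,4):dx=-2,dy=+3->D; (1,5):dx=+8,dy=+9->C
  (1,6):dx=+4,dy=+5->C; (1,7):dx=+2,dy=-2->D; (2,3):dx=+4,dy=+5->C; (2,4):dx=-3,dy=+1->D
  (2,5):dx=+7,dy=+7->C; (2,6):dx=+3,dy=+3->C; (2,7):dx=+1,dy=-4->D; (3,4):dx=-7,dy=-4->C
  (3,5):dx=+3,dy=+2->C; (3,6):dx=-1,dy=-2->C; (3,7):dx=-3,dy=-9->C; (4,5):dx=+10,dy=+6->C
  (4,6):dx=+6,dy=+2->C; (4,7):dx=+4,dy=-5->D; (5,6):dx=-4,dy=-4->C; (5,7):dx=-6,dy=-11->C
  (6,7):dx=-2,dy=-7->C
Step 2: C = 16, D = 5, total pairs = 21.
Step 3: tau = (C - D)/(n(n-1)/2) = (16 - 5)/21 = 0.523810.
Step 4: Exact two-sided p-value (enumerate n! = 5040 permutations of y under H0): p = 0.136111.
Step 5: alpha = 0.1. fail to reject H0.

tau_b = 0.5238 (C=16, D=5), p = 0.136111, fail to reject H0.


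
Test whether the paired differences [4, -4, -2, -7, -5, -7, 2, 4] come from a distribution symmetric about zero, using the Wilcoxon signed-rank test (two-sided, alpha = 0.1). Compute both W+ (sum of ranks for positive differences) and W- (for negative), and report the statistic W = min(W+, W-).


Step 1: Drop any zero differences (none here) and take |d_i|.
|d| = [4, 4, 2, 7, 5, 7, 2, 4]
Step 2: Midrank |d_i| (ties get averaged ranks).
ranks: |4|->4, |4|->4, |2|->1.5, |7|->7.5, |5|->6, |7|->7.5, |2|->1.5, |4|->4
Step 3: Attach original signs; sum ranks with positive sign and with negative sign.
W+ = 4 + 1.5 + 4 = 9.5
W- = 4 + 1.5 + 7.5 + 6 + 7.5 = 26.5
(Check: W+ + W- = 36 should equal n(n+1)/2 = 36.)
Step 4: Test statistic W = min(W+, W-) = 9.5.
Step 5: Ties in |d|, so use the tie-corrected normal approximation.
        E[W] = n(n+1)/4 = 8*9/4 = 18.
        Tie groups: |d|=2 (t=2), |d|=4 (t=3), |d|=7 (t=2); sum(t^3 - t) = 36.
        Var[W] = n(n+1)(2n+1)/24 - sum(t^3-t)/48 = 1224/24 - 36/48 = 50.25.
        z = (W - E[W]) / sqrt(Var[W]) = (9.5 - 18) / 7.0887 = -1.1991.
        Two-sided p = 2*Phi(z) = 0.230494.
Step 6: alpha = 0.1. fail to reject H0.

W+ = 9.5, W- = 26.5, W = min = 9.5, p = 0.230494, fail to reject H0.


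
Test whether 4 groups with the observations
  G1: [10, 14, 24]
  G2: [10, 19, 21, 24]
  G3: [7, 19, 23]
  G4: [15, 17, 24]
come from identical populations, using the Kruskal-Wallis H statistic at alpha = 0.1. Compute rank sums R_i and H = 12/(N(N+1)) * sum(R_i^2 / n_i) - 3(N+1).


Step 1: Combine all N = 13 observations and assign midranks.
sorted (value, group, rank): (7,G3,1), (10,G1,2.5), (10,G2,2.5), (14,G1,4), (15,G4,5), (17,G4,6), (19,G2,7.5), (19,G3,7.5), (21,G2,9), (23,G3,10), (24,G1,12), (24,G2,12), (24,G4,12)
Step 2: Sum ranks within each group.
R_1 = 18.5 (n_1 = 3)
R_2 = 31 (n_2 = 4)
R_3 = 18.5 (n_3 = 3)
R_4 = 23 (n_4 = 3)
Step 3: H = 12/(N(N+1)) * sum(R_i^2/n_i) - 3(N+1)
     = 12/(13*14) * (18.5^2/3 + 31^2/4 + 18.5^2/3 + 23^2/3) - 3*14
     = 0.065934 * 644.75 - 42
     = 0.510989.
Step 4: Ties present; correction factor C = 1 - 36/(13^3 - 13) = 0.983516. Corrected H = 0.510989 / 0.983516 = 0.519553.
Step 5: Under H0, H ~ chi^2(3); p-value = 0.914575.
Step 6: alpha = 0.1. fail to reject H0.

H = 0.5196, df = 3, p = 0.914575, fail to reject H0.


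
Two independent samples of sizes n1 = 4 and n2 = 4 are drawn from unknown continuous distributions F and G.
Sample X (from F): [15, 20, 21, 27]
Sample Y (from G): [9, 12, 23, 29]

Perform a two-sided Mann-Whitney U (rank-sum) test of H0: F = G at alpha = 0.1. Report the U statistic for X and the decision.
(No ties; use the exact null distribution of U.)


Step 1: Combine and sort all 8 observations; assign midranks.
sorted (value, group): (9,Y), (12,Y), (15,X), (20,X), (21,X), (23,Y), (27,X), (29,Y)
ranks: 9->1, 12->2, 15->3, 20->4, 21->5, 23->6, 27->7, 29->8
Step 2: Rank sum for X: R1 = 3 + 4 + 5 + 7 = 19.
Step 3: U_X = R1 - n1(n1+1)/2 = 19 - 4*5/2 = 19 - 10 = 9.
       U_Y = n1*n2 - U_X = 16 - 9 = 7.
Step 4: No ties, so the exact null distribution of U (based on enumerating the C(8,4) = 70 equally likely rank assignments) gives the two-sided p-value.
Step 5: p-value = 0.885714; compare to alpha = 0.1. fail to reject H0.

U_X = 9, p = 0.885714, fail to reject H0 at alpha = 0.1.
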